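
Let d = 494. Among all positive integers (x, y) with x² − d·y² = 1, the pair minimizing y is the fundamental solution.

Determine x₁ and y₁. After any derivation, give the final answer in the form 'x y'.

[22; 4,2,2,1,2,1,2,2,4,44] for √494; ℓ=10 ⇒ convergent index 9
step 0: (22, 1)  from 22·(1,0) + (0,1)
…
step 2: (200, 9)  from 2·(89,4) + (22,1)
…
step 4: (689, 31)  from 1·(489,22) + (200,9)
…
step 8: (16514, 743)  from 2·(6979,314) + (2556,115)
step 9: (73035, 3286)  from 4·(16514,743) + (6979,314)
(x₁, y₁) = (73035, 3286);  73035² − 494·3286² = 1 ✓

73035 3286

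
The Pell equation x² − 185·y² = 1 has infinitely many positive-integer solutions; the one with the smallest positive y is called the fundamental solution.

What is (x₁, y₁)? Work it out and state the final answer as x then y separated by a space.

9249 680

d=185: √d = [13; 1,1,1,1,26] (ℓ=5, odd), read p_9/q_9
k=0  a_k=13  p_k/q_k = 13/1
k=1  a_k=1  p_k/q_k = 14/1
k=2  a_k=1  p_k/q_k = 27/2
k=3  a_k=1  p_k/q_k = 41/3
k=4  a_k=1  p_k/q_k = 68/5
k=5  a_k=26  p_k/q_k = 1809/133
…
k=7  a_k=1  p_k/q_k = 3686/271
k=8  a_k=1  p_k/q_k = 5563/409
k=9  a_k=1  p_k/q_k = 9249/680
(x₁, y₁) = (9249, 680);  9249² − 185·680² = 1 ✓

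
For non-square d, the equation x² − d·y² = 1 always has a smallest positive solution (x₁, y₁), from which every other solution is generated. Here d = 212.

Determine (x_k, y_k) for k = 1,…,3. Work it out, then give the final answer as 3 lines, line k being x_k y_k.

66249 4550
8777860001 602865900
1163048894346249 79878526013650

d=212: √d = [14; 1,1,3,1,1,…,1,1,28] (ℓ=14, even), read p_13/q_13
k=0  a_k=14  p_k/q_k = 14/1
…
k=3  a_k=3  p_k/q_k = 102/7
k=4  a_k=1  p_k/q_k = 131/9
…
k=7  a_k=6  p_k/q_k = 2417/166
k=8  a_k=1  p_k/q_k = 2781/191
…
k=10  a_k=1  p_k/q_k = 7979/548
k=11  a_k=3  p_k/q_k = 29135/2001
k=12  a_k=1  p_k/q_k = 37114/2549
k=13  a_k=1  p_k/q_k = 66249/4550
fundamental: x₁=66249, y₁=4550  (since 4388930001 − 212·20702500 = 1)
n=2: (66249,4550)∘(66249,4550) = (66249·66249+212·4550·4550, 66249·4550+4550·66249) = (8777860001,602865900)
n=3: (8777860001,602865900)∘(66249,4550) = (66249·8777860001+212·4550·602865900, 66249·602865900+4550·8777860001) = (1163048894346249,79878526013650)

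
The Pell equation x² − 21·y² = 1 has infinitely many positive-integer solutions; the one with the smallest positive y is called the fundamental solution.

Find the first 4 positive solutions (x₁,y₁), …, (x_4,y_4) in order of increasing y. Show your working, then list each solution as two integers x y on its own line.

√21 → a₀=4, period (1,1,2,1,1,8); ℓ=6 even so k=5
a_0=4:  p_0=4·1+0=4,  q_0=4·0+1=1
a_1=1:  p_1=1·4+1=5,  q_1=1·1+0=1
…
a_4=1:  p_4=1·23+9=32,  q_4=1·5+2=7
a_5=1:  p_5=1·32+23=55,  q_5=1·7+5=12
fundamental: x₁=55, y₁=12  (since 3025 − 21·144 = 1)
(x_2, y_2) = (55·55 + 21·12·12, 55·12 + 12·55) = (6049, 1320)
(x_3, y_3) = (55·6049 + 21·12·1320, 55·1320 + 12·6049) = (665335, 145188)
(x_4, y_4) = (55·665335 + 21·12·145188, 55·145188 + 12·665335) = (73180801, 15969360)

55 12
6049 1320
665335 145188
73180801 15969360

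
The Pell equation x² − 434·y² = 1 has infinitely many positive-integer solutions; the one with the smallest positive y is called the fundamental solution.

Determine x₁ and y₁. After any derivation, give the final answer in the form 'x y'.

125 6

d=434: √d = [20; 1,4,1,40] (ℓ=4, even), read p_3/q_3
a_0=20:  p_0=20·1+0=20,  q_0=20·0+1=1
a_1=1:  p_1=1·20+1=21,  q_1=1·1+0=1
a_2=4:  p_2=4·21+20=104,  q_2=4·1+1=5
a_3=1:  p_3=1·104+21=125,  q_3=1·5+1=6
(x₁, y₁) = (125, 6);  125² − 434·6² = 1 ✓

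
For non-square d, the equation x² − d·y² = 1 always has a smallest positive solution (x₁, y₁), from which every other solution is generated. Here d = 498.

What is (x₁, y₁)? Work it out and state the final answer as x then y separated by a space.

√498 → a₀=22, period (3,6,22,6,3,44); ℓ=6 even so k=5
step 0: (22, 1)  from 22·(1,0) + (0,1)
step 1: (67, 3)  from 3·(22,1) + (1,0)
step 2: (424, 19)  from 6·(67,3) + (22,1)
step 3: (9395, 421)  from 22·(424,19) + (67,3)
step 4: (56794, 2545)  from 6·(9395,421) + (424,19)
step 5: (179777, 8056)  from 3·(56794,2545) + (9395,421)
fundamental: x₁=179777, y₁=8056  (since 32319769729 − 498·64899136 = 1)

179777 8056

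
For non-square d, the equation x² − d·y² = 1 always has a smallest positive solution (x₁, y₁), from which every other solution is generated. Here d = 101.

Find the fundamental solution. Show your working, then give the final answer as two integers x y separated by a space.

201 20

√101 = [10; 20, …], period ℓ=1 (odd) → k=1
k=0  a_k=10  p_k/q_k = 10/1
k=1  a_k=20  p_k/q_k = 201/20
(x₁, y₁) = (201, 20);  201² − 101·20² = 1 ✓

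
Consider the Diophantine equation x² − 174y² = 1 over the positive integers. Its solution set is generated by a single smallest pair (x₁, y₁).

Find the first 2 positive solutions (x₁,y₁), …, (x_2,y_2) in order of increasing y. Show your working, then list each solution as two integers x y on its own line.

1451 110
4210801 319220

√174 = [13; 5,4,5,26, …], period ℓ=4 (even) → k=3
k=0  a_k=13  p_k/q_k = 13/1
k=1  a_k=5  p_k/q_k = 66/5
k=2  a_k=4  p_k/q_k = 277/21
k=3  a_k=5  p_k/q_k = 1451/110
fundamental: x₁=1451, y₁=110  (since 2105401 − 174·12100 = 1)
(x_2, y_2) = (1451·1451 + 174·110·110, 1451·110 + 110·1451) = (4210801, 319220)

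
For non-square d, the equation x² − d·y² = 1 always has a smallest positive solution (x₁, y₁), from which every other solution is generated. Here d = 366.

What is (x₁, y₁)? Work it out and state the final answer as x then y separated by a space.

[19; 7,1,1,1,2,12,2,1,1,1,7,38] for √366; ℓ=12 ⇒ convergent index 11
step 0: (19, 1)  from 19·(1,0) + (0,1)
…
step 2: (153, 8)  from 1·(134,7) + (19,1)
step 3: (287, 15)  from 1·(153,8) + (134,7)
step 4: (440, 23)  from 1·(287,15) + (153,8)
…
step 6: (14444, 755)  from 12·(1167,61) + (440,23)
step 7: (30055, 1571)  from 2·(14444,755) + (1167,61)
step 8: (44499, 2326)  from 1·(30055,1571) + (14444,755)
step 9: (74554, 3897)  from 1·(44499,2326) + (30055,1571)
step 10: (119053, 6223)  from 1·(74554,3897) + (44499,2326)
step 11: (907925, 47458)  from 7·(119053,6223) + (74554,3897)
fundamental: x₁=907925, y₁=47458  (since 824327805625 − 366·2252261764 = 1)

907925 47458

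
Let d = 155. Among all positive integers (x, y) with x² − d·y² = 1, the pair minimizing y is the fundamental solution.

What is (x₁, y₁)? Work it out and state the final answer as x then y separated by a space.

√155 → a₀=12, period (2,4,2,24); ℓ=4 even so k=3
step 0: (12, 1)  from 12·(1,0) + (0,1)
step 1: (25, 2)  from 2·(12,1) + (1,0)
step 2: (112, 9)  from 4·(25,2) + (12,1)
step 3: (249, 20)  from 2·(112,9) + (25,2)
→ (249, 20).  Check: 249²=62001, 155·20²=62000, difference 1.

249 20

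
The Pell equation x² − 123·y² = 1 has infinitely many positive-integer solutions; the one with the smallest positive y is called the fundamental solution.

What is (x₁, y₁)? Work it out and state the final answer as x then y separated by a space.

√123 → a₀=11, period (11,22); ℓ=2 even so k=1
i=0: a=11 ⇒ p=11, q=1
i=1: a=11 ⇒ p=122, q=11
→ (122, 11).  Check: 122²=14884, 123·11²=14883, difference 1.

122 11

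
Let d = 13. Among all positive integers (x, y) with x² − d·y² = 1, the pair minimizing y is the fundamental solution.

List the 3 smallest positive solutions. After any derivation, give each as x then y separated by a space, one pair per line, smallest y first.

d=13: √d = [3; 1,1,1,1,6] (ℓ=5, odd), read p_9/q_9
a_0=3:  p_0=3·1+0=3,  q_0=3·0+1=1
…
a_2=1:  p_2=1·4+3=7,  q_2=1·1+1=2
…
a_4=1:  p_4=1·11+7=18,  q_4=1·3+2=5
…
a_6=1:  p_6=1·119+18=137,  q_6=1·33+5=38
a_7=1:  p_7=1·137+119=256,  q_7=1·38+33=71
a_8=1:  p_8=1·256+137=393,  q_8=1·71+38=109
a_9=1:  p_9=1·393+256=649,  q_9=1·109+71=180
(x₁, y₁) = (649, 180);  649² − 13·180² = 1 ✓
(x_2, y_2) = (649·649 + 13·180·180, 649·180 + 180·649) = (842401, 233640)
(x_3, y_3) = (649·842401 + 13·180·233640, 649·233640 + 180·842401) = (1093435849, 303264540)

649 180
842401 233640
1093435849 303264540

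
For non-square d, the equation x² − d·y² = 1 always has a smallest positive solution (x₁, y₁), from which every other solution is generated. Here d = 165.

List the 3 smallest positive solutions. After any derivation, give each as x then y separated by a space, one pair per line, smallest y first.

1079 84
2328481 181272
5024860919 391184892

√165 = [12; 1,5,2,5,1,24, …], period ℓ=6 (even) → k=5
step 0: (12, 1)  from 12·(1,0) + (0,1)
…
step 3: (167, 13)  from 2·(77,6) + (13,1)
step 4: (912, 71)  from 5·(167,13) + (77,6)
step 5: (1079, 84)  from 1·(912,71) + (167,13)
(x₁, y₁) = (1079, 84);  1079² − 165·84² = 1 ✓
n=2: (1079,84)∘(1079,84) = (1079·1079+165·84·84, 1079·84+84·1079) = (2328481,181272)
n=3: (2328481,181272)∘(1079,84) = (1079·2328481+165·84·181272, 1079·181272+84·2328481) = (5024860919,391184892)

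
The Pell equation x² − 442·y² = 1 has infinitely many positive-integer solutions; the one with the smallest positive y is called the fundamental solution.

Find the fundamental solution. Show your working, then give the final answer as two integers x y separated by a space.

883 42

[21; 42] for √442; ℓ=1 ⇒ convergent index 1
i=0: a=21 ⇒ p=21, q=1
i=1: a=42 ⇒ p=883, q=42
→ (883, 42).  Check: 883²=779689, 442·42²=779688, difference 1.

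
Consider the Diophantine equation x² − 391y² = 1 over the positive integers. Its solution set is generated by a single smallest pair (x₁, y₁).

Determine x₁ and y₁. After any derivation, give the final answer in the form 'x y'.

d=391: √d = [19; 1,3,2,2,1,…,3,1,38] (ℓ=16, even), read p_15/q_15
a_0=19:  p_0=19·1+0=19,  q_0=19·0+1=1
a_1=1:  p_1=1·19+1=20,  q_1=1·1+0=1
…
a_6=1:  p_6=1·613+435=1048,  q_6=1·31+22=53
…
a_9=2:  p_9=2·52519+2709=107747,  q_9=2·2656+137=5449
a_10=1:  p_10=1·107747+52519=160266,  q_10=1·5449+2656=8105
…
a_12=2:  p_12=2·268013+160266=696292,  q_12=2·13554+8105=35213
…
a_14=3:  p_14=3·1660597+696292=5678083,  q_14=3·83980+35213=287153
a_15=1:  p_15=1·5678083+1660597=7338680,  q_15=1·287153+83980=371133
(x₁, y₁) = (7338680, 371133);  7338680² − 391·371133² = 1 ✓

7338680 371133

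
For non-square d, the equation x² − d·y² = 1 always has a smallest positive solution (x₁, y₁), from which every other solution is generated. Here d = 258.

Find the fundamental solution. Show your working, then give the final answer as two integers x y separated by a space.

√258 → a₀=16, period (16,32); ℓ=2 even so k=1
step 0: (16, 1)  from 16·(1,0) + (0,1)
step 1: (257, 16)  from 16·(16,1) + (1,0)
→ (257, 16).  Check: 257²=66049, 258·16²=66048, difference 1.

257 16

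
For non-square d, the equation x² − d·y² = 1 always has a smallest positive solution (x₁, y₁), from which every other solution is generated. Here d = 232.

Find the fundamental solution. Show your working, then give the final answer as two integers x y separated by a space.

19603 1287

√232 → a₀=15, period (4,3,7,3,4,30); ℓ=6 even so k=5
step 0: (15, 1)  from 15·(1,0) + (0,1)
…
step 3: (1447, 95)  from 7·(198,13) + (61,4)
step 4: (4539, 298)  from 3·(1447,95) + (198,13)
step 5: (19603, 1287)  from 4·(4539,298) + (1447,95)
→ (19603, 1287).  Check: 19603²=384277609, 232·1287²=384277608, difference 1.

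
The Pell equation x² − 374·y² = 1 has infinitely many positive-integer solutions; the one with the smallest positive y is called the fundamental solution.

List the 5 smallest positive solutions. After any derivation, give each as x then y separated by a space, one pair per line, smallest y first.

√374 = [19; 2,1,18,1,2,38, …], period ℓ=6 (even) → k=5
step 0: (19, 1)  from 19·(1,0) + (0,1)
step 1: (39, 2)  from 2·(19,1) + (1,0)
…
step 3: (1083, 56)  from 18·(58,3) + (39,2)
step 4: (1141, 59)  from 1·(1083,56) + (58,3)
step 5: (3365, 174)  from 2·(1141,59) + (1083,56)
fundamental: x₁=3365, y₁=174  (since 11323225 − 374·30276 = 1)
k=2:  x_2 = 3365·3365+374·174·174 = 22646449,  y_2 = 3365·174+174·3365 = 1171020
k=3:  x_3 = 3365·22646449+374·174·1171020 = 152410598405,  y_3 = 3365·1171020+174·22646449 = 7880964426
k=4:  x_4 = 3365·152410598405+374·174·7880964426 = 1025723304619201,  y_4 = 3365·7880964426+174·152410598405 = 53038889415960
k=5:  x_5 = 3365·1025723304619201+374·174·53038889415960 = 6903117687676624325,  y_5 = 3365·53038889415960+174·1025723304619201 = 356951717888446374

3365 174
22646449 1171020
152410598405 7880964426
1025723304619201 53038889415960
6903117687676624325 356951717888446374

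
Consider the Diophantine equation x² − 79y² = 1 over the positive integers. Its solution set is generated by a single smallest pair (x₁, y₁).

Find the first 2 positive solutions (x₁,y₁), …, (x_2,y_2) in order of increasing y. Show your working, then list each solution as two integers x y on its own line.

80 9
12799 1440

[8; 1,7,1,16] for √79; ℓ=4 ⇒ convergent index 3
i=0: a=8 ⇒ p=8, q=1
…
i=2: a=7 ⇒ p=71, q=8
i=3: a=1 ⇒ p=80, q=9
→ (80, 9).  Check: 80²=6400, 79·9²=6399, difference 1.
(80+9√79)^2 = 12799 + 1440√79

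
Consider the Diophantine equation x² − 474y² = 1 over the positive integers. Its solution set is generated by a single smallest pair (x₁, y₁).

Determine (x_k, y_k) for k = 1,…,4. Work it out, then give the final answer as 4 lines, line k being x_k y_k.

d=474: √d = [21; 1,3,2,1,1,…,3,1,42] (ℓ=14, even), read p_13/q_13
step 0: (21, 1)  from 21·(1,0) + (0,1)
…
step 4: (283, 13)  from 1·(196,9) + (87,4)
…
step 6: (762, 35)  from 1·(479,22) + (283,13)
…
step 8: (5813, 267)  from 1·(5051,232) + (762,35)
…
step 10: (16677, 766)  from 1·(10864,499) + (5813,267)
…
step 12: (149331, 6859)  from 3·(44218,2031) + (16677,766)
step 13: (193549, 8890)  from 1·(149331,6859) + (44218,2031)
→ (193549, 8890).  Check: 193549²=37461215401, 474·8890²=37461215400, difference 1.
n=2: (193549,8890)∘(193549,8890) = (193549·193549+474·8890·8890, 193549·8890+8890·193549) = (74922430801,3441301220)
n=3: (74922430801,3441301220)∘(193549,8890) = (193549·74922430801+474·8890·3441301220, 193549·3441301220+8890·74922430801) = (29002323118011949,1332120819650670)
n=4: (29002323118011949,1332120819650670)∘(193549,8890) = (193549·29002323118011949+474·8890·1332120819650670, 193549·1332120819650670+8890·29002323118011949) = (11226741274261267003201,515661305041693754440)

193549 8890
74922430801 3441301220
29002323118011949 1332120819650670
11226741274261267003201 515661305041693754440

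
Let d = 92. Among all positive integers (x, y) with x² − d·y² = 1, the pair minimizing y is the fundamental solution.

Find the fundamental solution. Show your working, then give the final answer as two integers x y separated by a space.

√92 = [9; 1,1,2,4,2,1,1,18, …], period ℓ=8 (even) → k=7
a_0=9:  p_0=9·1+0=9,  q_0=9·0+1=1
…
a_4=4:  p_4=4·48+19=211,  q_4=4·5+2=22
…
a_6=1:  p_6=1·470+211=681,  q_6=1·49+22=71
a_7=1:  p_7=1·681+470=1151,  q_7=1·71+49=120
(x₁, y₁) = (1151, 120);  1151² − 92·120² = 1 ✓

1151 120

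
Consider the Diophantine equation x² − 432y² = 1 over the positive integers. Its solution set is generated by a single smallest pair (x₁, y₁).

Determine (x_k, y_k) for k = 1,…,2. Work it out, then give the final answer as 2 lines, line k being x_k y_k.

[20; 1,3,1,1,1,3,1,40] for √432; ℓ=8 ⇒ convergent index 7
k=0  a_k=20  p_k/q_k = 20/1
k=1  a_k=1  p_k/q_k = 21/1
…
k=3  a_k=1  p_k/q_k = 104/5
k=4  a_k=1  p_k/q_k = 187/9
k=5  a_k=1  p_k/q_k = 291/14
k=6  a_k=3  p_k/q_k = 1060/51
k=7  a_k=1  p_k/q_k = 1351/65
→ (1351, 65).  Check: 1351²=1825201, 432·65²=1825200, difference 1.
n=2: (1351,65)∘(1351,65) = (1351·1351+432·65·65, 1351·65+65·1351) = (3650401,175630)

1351 65
3650401 175630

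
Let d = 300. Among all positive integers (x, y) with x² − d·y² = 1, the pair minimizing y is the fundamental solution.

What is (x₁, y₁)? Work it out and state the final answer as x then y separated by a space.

1351 78

√300 → a₀=17, period (3,8,3,34); ℓ=4 even so k=3
a_0=17:  p_0=17·1+0=17,  q_0=17·0+1=1
…
a_2=8:  p_2=8·52+17=433,  q_2=8·3+1=25
a_3=3:  p_3=3·433+52=1351,  q_3=3·25+3=78
fundamental: x₁=1351, y₁=78  (since 1825201 − 300·6084 = 1)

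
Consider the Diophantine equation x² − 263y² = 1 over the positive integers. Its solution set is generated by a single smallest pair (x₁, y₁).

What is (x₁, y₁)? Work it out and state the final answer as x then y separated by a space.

[16; 4,1,1,1,1,15,1,1,1,1,4,32] for √263; ℓ=12 ⇒ convergent index 11
i=0: a=16 ⇒ p=16, q=1
…
i=3: a=1 ⇒ p=146, q=9
i=4: a=1 ⇒ p=227, q=14
i=5: a=1 ⇒ p=373, q=23
i=6: a=15 ⇒ p=5822, q=359
…
i=9: a=1 ⇒ p=18212, q=1123
i=10: a=1 ⇒ p=30229, q=1864
i=11: a=4 ⇒ p=139128, q=8579
fundamental: x₁=139128, y₁=8579  (since 19356600384 − 263·73599241 = 1)

139128 8579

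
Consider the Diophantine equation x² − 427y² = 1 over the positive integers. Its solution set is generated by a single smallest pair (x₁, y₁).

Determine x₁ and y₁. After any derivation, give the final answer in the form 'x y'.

62 3

√427 = [20; 1,1,1,40, …], period ℓ=4 (even) → k=3
step 0: (20, 1)  from 20·(1,0) + (0,1)
…
step 2: (41, 2)  from 1·(21,1) + (20,1)
step 3: (62, 3)  from 1·(41,2) + (21,1)
fundamental: x₁=62, y₁=3  (since 3844 − 427·9 = 1)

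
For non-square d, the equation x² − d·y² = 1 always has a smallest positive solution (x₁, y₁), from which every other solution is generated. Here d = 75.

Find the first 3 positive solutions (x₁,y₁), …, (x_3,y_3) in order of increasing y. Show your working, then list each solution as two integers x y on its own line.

d=75: √d = [8; 1,1,1,16] (ℓ=4, even), read p_3/q_3
a_0=8:  p_0=8·1+0=8,  q_0=8·0+1=1
a_1=1:  p_1=1·8+1=9,  q_1=1·1+0=1
a_2=1:  p_2=1·9+8=17,  q_2=1·1+1=2
a_3=1:  p_3=1·17+9=26,  q_3=1·2+1=3
→ (26, 3).  Check: 26²=676, 75·3²=675, difference 1.
n=2: (26,3)∘(26,3) = (26·26+75·3·3, 26·3+3·26) = (1351,156)
n=3: (1351,156)∘(26,3) = (26·1351+75·3·156, 26·156+3·1351) = (70226,8109)

26 3
1351 156
70226 8109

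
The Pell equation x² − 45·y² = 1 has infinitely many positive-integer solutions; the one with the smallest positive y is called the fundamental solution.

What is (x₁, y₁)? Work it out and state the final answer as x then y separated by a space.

d=45: √d = [6; 1,2,2,2,1,12] (ℓ=6, even), read p_5/q_5
k=0  a_k=6  p_k/q_k = 6/1
…
k=4  a_k=2  p_k/q_k = 114/17
k=5  a_k=1  p_k/q_k = 161/24
(x₁, y₁) = (161, 24);  161² − 45·24² = 1 ✓

161 24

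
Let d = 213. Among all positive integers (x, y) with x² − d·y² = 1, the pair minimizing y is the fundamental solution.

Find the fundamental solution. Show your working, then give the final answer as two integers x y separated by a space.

194399 13320

d=213: √d = [14; 1,1,2,6,1,8,1,6,2,1,1,28] (ℓ=12, even), read p_11/q_11
a_0=14:  p_0=14·1+0=14,  q_0=14·0+1=1
a_1=1:  p_1=1·14+1=15,  q_1=1·1+0=1
…
a_7=1:  p_7=1·4787+540=5327,  q_7=1·328+37=365
…
a_9=2:  p_9=2·36749+5327=78825,  q_9=2·2518+365=5401
a_10=1:  p_10=1·78825+36749=115574,  q_10=1·5401+2518=7919
a_11=1:  p_11=1·115574+78825=194399,  q_11=1·7919+5401=13320
→ (194399, 13320).  Check: 194399²=37790971201, 213·13320²=37790971200, difference 1.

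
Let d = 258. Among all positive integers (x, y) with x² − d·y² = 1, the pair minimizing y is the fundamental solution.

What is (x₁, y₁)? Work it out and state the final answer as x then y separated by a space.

√258 → a₀=16, period (16,32); ℓ=2 even so k=1
k=0  a_k=16  p_k/q_k = 16/1
k=1  a_k=16  p_k/q_k = 257/16
→ (257, 16).  Check: 257²=66049, 258·16²=66048, difference 1.

257 16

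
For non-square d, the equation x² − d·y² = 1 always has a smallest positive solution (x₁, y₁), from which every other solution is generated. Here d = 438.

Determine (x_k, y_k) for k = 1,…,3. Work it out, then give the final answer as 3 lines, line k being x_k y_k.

293 14
171697 8204
100614149 4807530

√438 = [20; 1,12,1,40, …], period ℓ=4 (even) → k=3
a_0=20:  p_0=20·1+0=20,  q_0=20·0+1=1
…
a_2=12:  p_2=12·21+20=272,  q_2=12·1+1=13
a_3=1:  p_3=1·272+21=293,  q_3=1·13+1=14
fundamental: x₁=293, y₁=14  (since 85849 − 438·196 = 1)
n=2: (293,14)∘(293,14) = (293·293+438·14·14, 293·14+14·293) = (171697,8204)
n=3: (171697,8204)∘(293,14) = (293·171697+438·14·8204, 293·8204+14·171697) = (100614149,4807530)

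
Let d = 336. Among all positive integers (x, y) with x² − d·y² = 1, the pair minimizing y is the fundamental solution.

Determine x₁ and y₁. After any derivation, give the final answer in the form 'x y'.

√336 = [18; 3,36, …], period ℓ=2 (even) → k=1
k=0  a_k=18  p_k/q_k = 18/1
k=1  a_k=3  p_k/q_k = 55/3
(x₁, y₁) = (55, 3);  55² − 336·3² = 1 ✓

55 3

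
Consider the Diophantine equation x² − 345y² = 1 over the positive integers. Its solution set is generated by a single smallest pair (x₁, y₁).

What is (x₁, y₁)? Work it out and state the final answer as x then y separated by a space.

6761 364

d=345: √d = [18; 1,1,2,1,6,1,2,1,1,36] (ℓ=10, even), read p_9/q_9
i=0: a=18 ⇒ p=18, q=1
i=1: a=1 ⇒ p=19, q=1
i=2: a=1 ⇒ p=37, q=2
i=3: a=2 ⇒ p=93, q=5
…
i=5: a=6 ⇒ p=873, q=47
i=6: a=1 ⇒ p=1003, q=54
…
i=8: a=1 ⇒ p=3882, q=209
i=9: a=1 ⇒ p=6761, q=364
(x₁, y₁) = (6761, 364);  6761² − 345·364² = 1 ✓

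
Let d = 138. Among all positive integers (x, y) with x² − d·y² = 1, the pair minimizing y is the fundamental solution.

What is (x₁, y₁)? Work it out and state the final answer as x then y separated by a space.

d=138: √d = [11; 1,2,1,22] (ℓ=4, even), read p_3/q_3
i=0: a=11 ⇒ p=11, q=1
i=1: a=1 ⇒ p=12, q=1
i=2: a=2 ⇒ p=35, q=3
i=3: a=1 ⇒ p=47, q=4
fundamental: x₁=47, y₁=4  (since 2209 − 138·16 = 1)

47 4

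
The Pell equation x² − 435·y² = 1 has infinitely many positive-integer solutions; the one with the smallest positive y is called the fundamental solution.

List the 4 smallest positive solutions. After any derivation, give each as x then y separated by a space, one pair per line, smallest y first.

d=435: √d = [20; 1,5,1,40] (ℓ=4, even), read p_3/q_3
k=0  a_k=20  p_k/q_k = 20/1
…
k=2  a_k=5  p_k/q_k = 125/6
k=3  a_k=1  p_k/q_k = 146/7
→ (146, 7).  Check: 146²=21316, 435·7²=21315, difference 1.
(x_2, y_2) = (146·146 + 435·7·7, 146·7 + 7·146) = (42631, 2044)
(x_3, y_3) = (146·42631 + 435·7·2044, 146·2044 + 7·42631) = (12448106, 596841)
(x_4, y_4) = (146·12448106 + 435·7·596841, 146·596841 + 7·12448106) = (3634804321, 174275528)

146 7
42631 2044
12448106 596841
3634804321 174275528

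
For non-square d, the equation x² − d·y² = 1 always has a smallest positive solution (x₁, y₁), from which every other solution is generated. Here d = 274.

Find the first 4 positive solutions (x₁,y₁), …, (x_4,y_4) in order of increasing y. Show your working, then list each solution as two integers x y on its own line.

3959299 239190
31352097142801 1894049455620
248264653730785753699 14998216231173381570
1965907990503261255572251201 118764845051735182903983240

d=274: √d = [16; 1,1,4,4,1,1,32] (ℓ=7, odd), read p_13/q_13
step 0: (16, 1)  from 16·(1,0) + (0,1)
…
step 3: (149, 9)  from 4·(33,2) + (17,1)
…
step 8: (47209, 2852)  from 1·(45802,2767) + (1407,85)
…
step 11: (1770023, 106931)  from 4·(419253,25328) + (93011,5619)
step 12: (2189276, 132259)  from 1·(1770023,106931) + (419253,25328)
step 13: (3959299, 239190)  from 1·(2189276,132259) + (1770023,106931)
→ (3959299, 239190).  Check: 3959299²=15676048571401, 274·239190²=15676048571400, difference 1.
k=2:  x_2 = 3959299·3959299+274·239190·239190 = 31352097142801,  y_2 = 3959299·239190+239190·3959299 = 1894049455620
k=3:  x_3 = 3959299·31352097142801+274·239190·1894049455620 = 248264653730785753699,  y_3 = 3959299·1894049455620+239190·31352097142801 = 14998216231173381570
k=4:  x_4 = 3959299·248264653730785753699+274·239190·14998216231173381570 = 1965907990503261255572251201,  y_4 = 3959299·14998216231173381570+239190·248264653730785753699 = 118764845051735182903983240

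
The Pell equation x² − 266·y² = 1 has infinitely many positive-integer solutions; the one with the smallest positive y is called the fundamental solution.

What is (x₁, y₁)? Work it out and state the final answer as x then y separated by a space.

685 42

d=266: √d = [16; 3,4,3,32] (ℓ=4, even), read p_3/q_3
k=0  a_k=16  p_k/q_k = 16/1
k=1  a_k=3  p_k/q_k = 49/3
k=2  a_k=4  p_k/q_k = 212/13
k=3  a_k=3  p_k/q_k = 685/42
fundamental: x₁=685, y₁=42  (since 469225 − 266·1764 = 1)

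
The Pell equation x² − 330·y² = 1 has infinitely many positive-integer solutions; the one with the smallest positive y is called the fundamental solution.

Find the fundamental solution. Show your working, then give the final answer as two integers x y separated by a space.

109 6

√330 = [18; 6,36, …], period ℓ=2 (even) → k=1
step 0: (18, 1)  from 18·(1,0) + (0,1)
step 1: (109, 6)  from 6·(18,1) + (1,0)
→ (109, 6).  Check: 109²=11881, 330·6²=11880, difference 1.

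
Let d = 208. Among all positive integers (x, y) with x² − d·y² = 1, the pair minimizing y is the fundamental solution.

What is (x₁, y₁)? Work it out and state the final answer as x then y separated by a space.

649 45

d=208: √d = [14; 2,2,1,2,2,28] (ℓ=6, even), read p_5/q_5
a_0=14:  p_0=14·1+0=14,  q_0=14·0+1=1
a_1=2:  p_1=2·14+1=29,  q_1=2·1+0=2
a_2=2:  p_2=2·29+14=72,  q_2=2·2+1=5
a_3=1:  p_3=1·72+29=101,  q_3=1·5+2=7
a_4=2:  p_4=2·101+72=274,  q_4=2·7+5=19
a_5=2:  p_5=2·274+101=649,  q_5=2·19+7=45
fundamental: x₁=649, y₁=45  (since 421201 − 208·2025 = 1)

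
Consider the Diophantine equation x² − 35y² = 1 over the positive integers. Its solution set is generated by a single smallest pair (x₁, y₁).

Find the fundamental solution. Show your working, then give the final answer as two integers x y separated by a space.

√35 = [5; 1,10, …], period ℓ=2 (even) → k=1
i=0: a=5 ⇒ p=5, q=1
i=1: a=1 ⇒ p=6, q=1
(x₁, y₁) = (6, 1);  6² − 35·1² = 1 ✓

6 1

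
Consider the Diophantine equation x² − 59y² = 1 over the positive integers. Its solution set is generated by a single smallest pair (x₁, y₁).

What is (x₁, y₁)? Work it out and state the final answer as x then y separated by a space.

530 69

d=59: √d = [7; 1,2,7,2,1,14] (ℓ=6, even), read p_5/q_5
k=0  a_k=7  p_k/q_k = 7/1
…
k=4  a_k=2  p_k/q_k = 361/47
k=5  a_k=1  p_k/q_k = 530/69
→ (530, 69).  Check: 530²=280900, 59·69²=280899, difference 1.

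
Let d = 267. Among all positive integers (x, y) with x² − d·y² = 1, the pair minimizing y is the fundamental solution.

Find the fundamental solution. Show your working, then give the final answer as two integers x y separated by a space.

d=267: √d = [16; 2,1,15,1,2,32] (ℓ=6, even), read p_5/q_5
step 0: (16, 1)  from 16·(1,0) + (0,1)
…
step 2: (49, 3)  from 1·(33,2) + (16,1)
…
step 4: (817, 50)  from 1·(768,47) + (49,3)
step 5: (2402, 147)  from 2·(817,50) + (768,47)
fundamental: x₁=2402, y₁=147  (since 5769604 − 267·21609 = 1)

2402 147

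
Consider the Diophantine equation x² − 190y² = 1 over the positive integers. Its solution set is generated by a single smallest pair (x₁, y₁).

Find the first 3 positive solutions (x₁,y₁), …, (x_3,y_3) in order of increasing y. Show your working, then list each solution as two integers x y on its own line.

√190 = [13; 1,3,1,1,1,…,3,1,26, …], period ℓ=14 (even) → k=13
a_0=13:  p_0=13·1+0=13,  q_0=13·0+1=1
…
a_5=1:  p_5=1·124+69=193,  q_5=1·9+5=14
…
a_8=2:  p_8=2·1213+510=2936,  q_8=2·88+37=213
a_9=1:  p_9=1·2936+1213=4149,  q_9=1·213+88=301
…
a_12=3:  p_12=3·11234+7085=40787,  q_12=3·815+514=2959
a_13=1:  p_13=1·40787+11234=52021,  q_13=1·2959+815=3774
fundamental: x₁=52021, y₁=3774  (since 2706184441 − 190·14243076 = 1)
k=2:  x_2 = 52021·52021+190·3774·3774 = 5412368881,  y_2 = 52021·3774+3774·52021 = 392654508
k=3:  x_3 = 52021·5412368881+190·3774·392654508 = 563113683064981,  y_3 = 52021·392654508+3774·5412368881 = 40852560317562

52021 3774
5412368881 392654508
563113683064981 40852560317562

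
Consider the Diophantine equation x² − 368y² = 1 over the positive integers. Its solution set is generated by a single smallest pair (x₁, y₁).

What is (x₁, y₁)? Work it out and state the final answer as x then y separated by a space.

[19; 5,2,5,38] for √368; ℓ=4 ⇒ convergent index 3
i=0: a=19 ⇒ p=19, q=1
…
i=2: a=2 ⇒ p=211, q=11
i=3: a=5 ⇒ p=1151, q=60
→ (1151, 60).  Check: 1151²=1324801, 368·60²=1324800, difference 1.

1151 60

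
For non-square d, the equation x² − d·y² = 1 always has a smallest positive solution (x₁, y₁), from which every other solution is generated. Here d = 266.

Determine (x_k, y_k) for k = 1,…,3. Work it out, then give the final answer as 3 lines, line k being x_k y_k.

√266 = [16; 3,4,3,32, …], period ℓ=4 (even) → k=3
k=0  a_k=16  p_k/q_k = 16/1
k=1  a_k=3  p_k/q_k = 49/3
k=2  a_k=4  p_k/q_k = 212/13
k=3  a_k=3  p_k/q_k = 685/42
fundamental: x₁=685, y₁=42  (since 469225 − 266·1764 = 1)
n=2: (685,42)∘(685,42) = (685·685+266·42·42, 685·42+42·685) = (938449,57540)
n=3: (938449,57540)∘(685,42) = (685·938449+266·42·57540, 685·57540+42·938449) = (1285674445,78829758)

685 42
938449 57540
1285674445 78829758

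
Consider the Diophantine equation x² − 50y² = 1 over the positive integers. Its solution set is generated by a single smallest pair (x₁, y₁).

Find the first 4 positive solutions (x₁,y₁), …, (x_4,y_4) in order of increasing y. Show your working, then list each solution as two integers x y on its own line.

99 14
19601 2772
3880899 548842
768398401 108667944

d=50: √d = [7; 14] (ℓ=1, odd), read p_1/q_1
step 0: (7, 1)  from 7·(1,0) + (0,1)
step 1: (99, 14)  from 14·(7,1) + (1,0)
(x₁, y₁) = (99, 14);  99² − 50·14² = 1 ✓
n=2: (99,14)∘(99,14) = (99·99+50·14·14, 99·14+14·99) = (19601,2772)
n=3: (19601,2772)∘(99,14) = (99·19601+50·14·2772, 99·2772+14·19601) = (3880899,548842)
n=4: (3880899,548842)∘(99,14) = (99·3880899+50·14·548842, 99·548842+14·3880899) = (768398401,108667944)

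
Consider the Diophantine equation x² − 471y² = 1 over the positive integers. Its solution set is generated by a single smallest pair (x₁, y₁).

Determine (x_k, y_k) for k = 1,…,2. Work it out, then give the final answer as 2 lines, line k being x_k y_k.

7838695 361188
122890278606049 5662485139320

[21; 1,2,2,1,3,…,2,1,42] for √471; ℓ=14 ⇒ convergent index 13
step 0: (21, 1)  from 21·(1,0) + (0,1)
…
step 2: (65, 3)  from 2·(22,1) + (21,1)
…
step 4: (217, 10)  from 1·(152,7) + (65,3)
step 5: (803, 37)  from 3·(217,10) + (152,7)
…
step 7: (48809, 2249)  from 14·(3429,158) + (803,37)
…
step 9: (644804, 29711)  from 3·(198665,9154) + (48809,2249)
…
step 11: (2331742, 107441)  from 2·(843469,38865) + (644804,29711)
step 12: (5506953, 253747)  from 2·(2331742,107441) + (843469,38865)
step 13: (7838695, 361188)  from 1·(5506953,253747) + (2331742,107441)
(x₁, y₁) = (7838695, 361188);  7838695² − 471·361188² = 1 ✓
(7838695+361188√471)^2 = 122890278606049 + 5662485139320√471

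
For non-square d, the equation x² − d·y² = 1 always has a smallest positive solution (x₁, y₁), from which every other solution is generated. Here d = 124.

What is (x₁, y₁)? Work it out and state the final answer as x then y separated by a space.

[11; 7,2,1,1,1,…,2,7,22] for √124; ℓ=16 ⇒ convergent index 15
k=0  a_k=11  p_k/q_k = 11/1
…
k=2  a_k=2  p_k/q_k = 167/15
…
k=14  a_k=2  p_k/q_k = 626251/56239
k=15  a_k=7  p_k/q_k = 4620799/414960
(x₁, y₁) = (4620799, 414960);  4620799² − 124·414960² = 1 ✓

4620799 414960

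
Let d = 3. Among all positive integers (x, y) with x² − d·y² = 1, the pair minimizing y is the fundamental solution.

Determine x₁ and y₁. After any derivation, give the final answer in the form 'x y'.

√3 = [1; 1,2, …], period ℓ=2 (even) → k=1
step 0: (1, 1)  from 1·(1,0) + (0,1)
step 1: (2, 1)  from 1·(1,1) + (1,0)
(x₁, y₁) = (2, 1);  2² − 3·1² = 1 ✓

2 1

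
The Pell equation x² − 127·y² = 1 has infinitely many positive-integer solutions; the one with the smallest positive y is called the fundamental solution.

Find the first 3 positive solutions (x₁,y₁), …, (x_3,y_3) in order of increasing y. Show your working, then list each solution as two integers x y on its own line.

4730624 419775
44757606858751 3971595379200
423462818377139450624 37576248838264821825

√127 = [11; 3,1,2,2,7,11,7,2,2,1,3,22, …], period ℓ=12 (even) → k=11
step 0: (11, 1)  from 11·(1,0) + (0,1)
…
step 3: (124, 11)  from 2·(45,4) + (34,3)
…
step 7: (171701, 15236)  from 7·(24218,2149) + (2175,193)
…
step 10: (1274561, 113099)  from 1·(906941,80478) + (367620,32621)
step 11: (4730624, 419775)  from 3·(1274561,113099) + (906941,80478)
→ (4730624, 419775).  Check: 4730624²=22378803429376, 127·419775²=22378803429375, difference 1.
(4730624+419775√127)^2 = 44757606858751 + 3971595379200√127
(4730624+419775√127)^3 = 423462818377139450624 + 37576248838264821825√127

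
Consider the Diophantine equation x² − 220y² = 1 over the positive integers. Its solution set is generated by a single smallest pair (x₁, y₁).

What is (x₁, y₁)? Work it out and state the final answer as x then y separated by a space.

89 6

√220 = [14; 1,4,1,28, …], period ℓ=4 (even) → k=3
step 0: (14, 1)  from 14·(1,0) + (0,1)
…
step 2: (74, 5)  from 4·(15,1) + (14,1)
step 3: (89, 6)  from 1·(74,5) + (15,1)
(x₁, y₁) = (89, 6);  89² − 220·6² = 1 ✓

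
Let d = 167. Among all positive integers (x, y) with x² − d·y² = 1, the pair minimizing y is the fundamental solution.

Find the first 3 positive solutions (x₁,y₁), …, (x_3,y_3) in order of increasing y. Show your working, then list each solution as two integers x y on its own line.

168 13
56447 4368
18966024 1467635

[12; 1,11,1,24] for √167; ℓ=4 ⇒ convergent index 3
i=0: a=12 ⇒ p=12, q=1
i=1: a=1 ⇒ p=13, q=1
i=2: a=11 ⇒ p=155, q=12
i=3: a=1 ⇒ p=168, q=13
(x₁, y₁) = (168, 13);  168² − 167·13² = 1 ✓
(x_2, y_2) = (168·168 + 167·13·13, 168·13 + 13·168) = (56447, 4368)
(x_3, y_3) = (168·56447 + 167·13·4368, 168·4368 + 13·56447) = (18966024, 1467635)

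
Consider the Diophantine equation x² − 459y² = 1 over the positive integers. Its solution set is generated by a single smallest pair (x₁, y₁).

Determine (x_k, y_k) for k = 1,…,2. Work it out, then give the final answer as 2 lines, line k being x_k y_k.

499850 23331
499700044999 23324000700

[21; 2,2,1,4,21,4,1,2,2,42] for √459; ℓ=10 ⇒ convergent index 9
a_0=21:  p_0=21·1+0=21,  q_0=21·0+1=1
…
a_3=1:  p_3=1·107+43=150,  q_3=1·5+2=7
…
a_5=21:  p_5=21·707+150=14997,  q_5=21·33+7=700
…
a_7=1:  p_7=1·60695+14997=75692,  q_7=1·2833+700=3533
a_8=2:  p_8=2·75692+60695=212079,  q_8=2·3533+2833=9899
a_9=2:  p_9=2·212079+75692=499850,  q_9=2·9899+3533=23331
fundamental: x₁=499850, y₁=23331  (since 249850022500 − 459·544335561 = 1)
(499850+23331√459)^2 = 499700044999 + 23324000700√459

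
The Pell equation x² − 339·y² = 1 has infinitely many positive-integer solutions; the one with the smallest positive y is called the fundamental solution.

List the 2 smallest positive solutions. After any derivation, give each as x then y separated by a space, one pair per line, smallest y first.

√339 → a₀=18, period (2,2,2,1,17,1,2,2,2,36); ℓ=10 even so k=9
i=0: a=18 ⇒ p=18, q=1
…
i=2: a=2 ⇒ p=92, q=5
…
i=4: a=1 ⇒ p=313, q=17
i=5: a=17 ⇒ p=5542, q=301
i=6: a=1 ⇒ p=5855, q=318
i=7: a=2 ⇒ p=17252, q=937
i=8: a=2 ⇒ p=40359, q=2192
i=9: a=2 ⇒ p=97970, q=5321
→ (97970, 5321).  Check: 97970²=9598120900, 339·5321²=9598120899, difference 1.
n=2: (97970,5321)∘(97970,5321) = (97970·97970+339·5321·5321, 97970·5321+5321·97970) = (19196241799,1042596740)

97970 5321
19196241799 1042596740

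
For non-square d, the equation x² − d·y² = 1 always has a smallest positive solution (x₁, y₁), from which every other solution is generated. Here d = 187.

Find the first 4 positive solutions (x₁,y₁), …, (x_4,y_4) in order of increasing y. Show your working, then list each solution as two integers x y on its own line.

d=187: √d = [13; 1,2,13,2,1,26] (ℓ=6, even), read p_5/q_5
i=0: a=13 ⇒ p=13, q=1
i=1: a=1 ⇒ p=14, q=1
i=2: a=2 ⇒ p=41, q=3
i=3: a=13 ⇒ p=547, q=40
i=4: a=2 ⇒ p=1135, q=83
i=5: a=1 ⇒ p=1682, q=123
fundamental: x₁=1682, y₁=123  (since 2829124 − 187·15129 = 1)
(1682+123√187)^2 = 5658247 + 413772√187
(1682+123√187)^3 = 19034341226 + 1391928885√187
(1682+123√187)^4 = 64031518226017 + 4682448355368√187

1682 123
5658247 413772
19034341226 1391928885
64031518226017 4682448355368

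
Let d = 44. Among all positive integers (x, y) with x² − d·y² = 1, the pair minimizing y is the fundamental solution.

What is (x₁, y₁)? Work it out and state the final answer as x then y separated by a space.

[6; 1,1,1,2,1,1,1,12] for √44; ℓ=8 ⇒ convergent index 7
i=0: a=6 ⇒ p=6, q=1
…
i=3: a=1 ⇒ p=20, q=3
i=4: a=2 ⇒ p=53, q=8
i=5: a=1 ⇒ p=73, q=11
i=6: a=1 ⇒ p=126, q=19
i=7: a=1 ⇒ p=199, q=30
(x₁, y₁) = (199, 30);  199² − 44·30² = 1 ✓

199 30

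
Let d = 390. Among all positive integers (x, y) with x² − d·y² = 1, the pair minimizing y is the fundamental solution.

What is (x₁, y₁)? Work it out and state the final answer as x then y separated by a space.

√390 = [19; 1,2,1,38, …], period ℓ=4 (even) → k=3
step 0: (19, 1)  from 19·(1,0) + (0,1)
…
step 2: (59, 3)  from 2·(20,1) + (19,1)
step 3: (79, 4)  from 1·(59,3) + (20,1)
fundamental: x₁=79, y₁=4  (since 6241 − 390·16 = 1)

79 4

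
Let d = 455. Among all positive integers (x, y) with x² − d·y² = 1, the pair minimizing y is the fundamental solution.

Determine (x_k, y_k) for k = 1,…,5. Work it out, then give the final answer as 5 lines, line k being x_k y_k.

64 3
8191 384
1048384 49149
134184961 6290688
17174626624 805158915

√455 = [21; 3,42, …], period ℓ=2 (even) → k=1
k=0  a_k=21  p_k/q_k = 21/1
k=1  a_k=3  p_k/q_k = 64/3
(x₁, y₁) = (64, 3);  64² − 455·3² = 1 ✓
k=2:  x_2 = 64·64+455·3·3 = 8191,  y_2 = 64·3+3·64 = 384
k=3:  x_3 = 64·8191+455·3·384 = 1048384,  y_3 = 64·384+3·8191 = 49149
k=4:  x_4 = 64·1048384+455·3·49149 = 134184961,  y_4 = 64·49149+3·1048384 = 6290688
k=5:  x_5 = 64·134184961+455·3·6290688 = 17174626624,  y_5 = 64·6290688+3·134184961 = 805158915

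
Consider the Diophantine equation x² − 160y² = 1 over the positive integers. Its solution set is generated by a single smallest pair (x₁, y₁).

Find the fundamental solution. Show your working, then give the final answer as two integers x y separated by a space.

721 57

d=160: √d = [12; 1,1,1,5,1,1,1,24] (ℓ=8, even), read p_7/q_7
a_0=12:  p_0=12·1+0=12,  q_0=12·0+1=1
a_1=1:  p_1=1·12+1=13,  q_1=1·1+0=1
a_2=1:  p_2=1·13+12=25,  q_2=1·1+1=2
…
a_4=5:  p_4=5·38+25=215,  q_4=5·3+2=17
…
a_6=1:  p_6=1·253+215=468,  q_6=1·20+17=37
a_7=1:  p_7=1·468+253=721,  q_7=1·37+20=57
fundamental: x₁=721, y₁=57  (since 519841 − 160·3249 = 1)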